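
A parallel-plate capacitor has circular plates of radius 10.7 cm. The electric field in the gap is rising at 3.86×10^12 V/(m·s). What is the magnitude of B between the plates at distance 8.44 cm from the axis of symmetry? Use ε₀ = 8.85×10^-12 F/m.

Through the whole plate area (πR² = 0.03597 m²), I_d = ε₀ πR² dE/dt = 1.229 A.
For r < R the Ampère–Maxwell law gives B(2πr) = μ₀ I_d (r²/R²), so B = μ₀ I_d r/(2πR²) = (4π×10^-7)(1.229)(0.0844)/(2π·0.107²) = 1.81×10^-6 T.

1.81×10^-6 T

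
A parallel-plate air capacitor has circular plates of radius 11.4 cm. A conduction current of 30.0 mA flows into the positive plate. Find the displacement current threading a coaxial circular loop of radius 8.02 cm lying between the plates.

Between the plates the displacement current equals the wire current: I_d = 30.0 mA = 0.0300 A.
Through an area πr² the displacement current is I_d·(πr²/πR²) = I_d (r/R)² = 0.0148 A.

0.0148 A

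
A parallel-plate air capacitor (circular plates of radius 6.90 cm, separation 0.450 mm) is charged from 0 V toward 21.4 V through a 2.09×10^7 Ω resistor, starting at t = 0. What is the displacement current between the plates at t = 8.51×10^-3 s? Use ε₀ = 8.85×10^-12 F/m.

C = ε₀A/d = (8.85×10^-12)(0.01496)/(4.50×10^-4) = 2.942×10^-10 F, so τ = RC = 6.149×10^-3 s.
The conduction current is I(t) = (V₀/R) e^(−t/τ), and the displacement current between the plates equals it.
t/τ = 1.384; I_d = (21.4/2.09×10^7) · e^(−1.384) = (1.024×10^-6)(0.2506) = 2.57×10^-7 A.

2.57×10^-7 A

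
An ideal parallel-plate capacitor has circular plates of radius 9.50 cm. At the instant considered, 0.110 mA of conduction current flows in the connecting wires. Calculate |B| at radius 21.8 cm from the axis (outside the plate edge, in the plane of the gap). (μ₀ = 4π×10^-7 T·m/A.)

1.01×10^-10 T

Between the plates the displacement current equals the wire current: I_d = 0.110 mA = 1.10×10^-4 A.
Outside the plates the loop encloses all of I_d, so B·2πr = μ₀ I_d and B = 1.01×10^-10 T.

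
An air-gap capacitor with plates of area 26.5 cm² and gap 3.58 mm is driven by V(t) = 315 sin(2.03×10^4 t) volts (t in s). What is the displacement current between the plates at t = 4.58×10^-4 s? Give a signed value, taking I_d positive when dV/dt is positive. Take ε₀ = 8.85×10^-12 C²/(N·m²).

dE/dt = (V₀ω/d)·cos(ωt) with ωt = 9.2974 rad: (315)(2.03×10^4)(-0.9919)/(3.58×10^-3) = -1.772×10^9 V/(m·s).
I_d = ε₀ A dE/dt = (8.85×10^-12)(2.65×10^-3)(-1.772×10^9) = -4.16×10^-5 A.

-4.16×10^-5 A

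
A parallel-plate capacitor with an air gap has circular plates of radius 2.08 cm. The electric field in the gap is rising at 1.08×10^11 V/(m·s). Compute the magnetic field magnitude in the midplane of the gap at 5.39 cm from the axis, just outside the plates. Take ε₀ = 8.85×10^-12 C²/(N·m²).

Through the whole plate area (πR² = 1.359×10^-3 m²), I_d = ε₀ πR² dE/dt = 1.299×10^-3 A.
With r > R the enclosed displacement current is the full I_d; B = μ₀ I_d / (2πr) = 4.82×10^-9 T.

4.82×10^-9 T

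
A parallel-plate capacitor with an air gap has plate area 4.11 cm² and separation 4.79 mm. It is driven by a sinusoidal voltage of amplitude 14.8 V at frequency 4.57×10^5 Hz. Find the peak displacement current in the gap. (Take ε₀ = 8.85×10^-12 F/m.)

3.23×10^-5 A

The displacement current equals the conduction current C dV/dt, which peaks at C V₀ ω.
With C = ε₀A/d = (8.85×10^-12)(4.11×10^-4)/(4.79×10^-3) = 7.594×10^-13 F and ω = 2πf = 2.871×10^6 rad/s, I_d,max = (7.594×10^-13)(14.8)(2.871×10^6) = 3.23×10^-5 A.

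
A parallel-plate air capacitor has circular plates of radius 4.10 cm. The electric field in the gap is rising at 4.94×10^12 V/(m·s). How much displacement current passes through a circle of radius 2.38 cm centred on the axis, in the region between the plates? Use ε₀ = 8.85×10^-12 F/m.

0.0778 A

I_d = ε₀ dΦ_E/dt = ε₀ πR² (dE/dt) = (8.85×10^-12)(5.281×10^-3)(4.94×10^12) = 0.2309 A through the full plate area.
Through an area πr² the displacement current is I_d·(πr²/πR²) = I_d (r/R)² = 0.0778 A.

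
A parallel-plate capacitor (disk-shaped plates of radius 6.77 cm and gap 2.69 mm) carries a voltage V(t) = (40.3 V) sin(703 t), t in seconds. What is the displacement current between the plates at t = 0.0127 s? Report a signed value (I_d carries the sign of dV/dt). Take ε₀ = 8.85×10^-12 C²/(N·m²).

-1.18×10^-6 A

dE/dt = (V₀ω/d)·cos(ωt) with ωt = 8.9281 rad: (40.3)(703)(-0.8792)/(2.69×10^-3) = -9.260×10^6 V/(m·s).
I_d = ε₀ A dE/dt = (8.85×10^-12)(0.01440)(-9.260×10^6) = -1.18×10^-6 A.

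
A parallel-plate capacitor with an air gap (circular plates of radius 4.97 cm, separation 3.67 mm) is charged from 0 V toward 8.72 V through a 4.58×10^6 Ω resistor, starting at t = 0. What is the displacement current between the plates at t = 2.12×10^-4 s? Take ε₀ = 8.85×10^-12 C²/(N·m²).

1.60×10^-7 A

C = ε₀A/d = (8.85×10^-12)(7.760×10^-3)/(3.67×10^-3) = 1.871×10^-11 F and τ = RC = 8.569×10^-5 s. I_d in the gap equals the RC charging current.
I_d(t) = (V₀/R) e^(−t/τ) = 1.904×10^-6 · e^(−2.474) = 1.60×10^-7 A.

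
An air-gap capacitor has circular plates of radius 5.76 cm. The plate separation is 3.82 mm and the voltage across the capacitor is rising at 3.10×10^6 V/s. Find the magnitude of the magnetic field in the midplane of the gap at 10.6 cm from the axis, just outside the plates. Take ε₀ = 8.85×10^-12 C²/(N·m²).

1.41×10^-10 T

dE/dt = (dV/dt)/d = 8.115×10^8 V/(m·s); I_d = ε₀(πR²)(dE/dt) = (8.85×10^-12)(0.01042)(8.115×10^8) = 7.483×10^-5 A.
Outside the plates the loop encloses all of I_d, so B·2πr = μ₀ I_d and B = 1.41×10^-10 T.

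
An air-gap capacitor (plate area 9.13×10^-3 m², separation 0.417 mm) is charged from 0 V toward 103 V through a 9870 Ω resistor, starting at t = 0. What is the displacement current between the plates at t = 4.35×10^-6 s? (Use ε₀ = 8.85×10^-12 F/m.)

C = ε₀A/d = (8.85×10^-12)(9.13×10^-3)/(4.17×10^-4) = 1.938×10^-10 F, so τ = RC = 1.913×10^-6 s.
The conduction current is I(t) = (V₀/R) e^(−t/τ), and the displacement current between the plates equals it.
t/τ = 2.274; I_d = (103/9870) · e^(−2.274) = (0.01044)(0.1029) = 1.07×10^-3 A.

1.07×10^-3 A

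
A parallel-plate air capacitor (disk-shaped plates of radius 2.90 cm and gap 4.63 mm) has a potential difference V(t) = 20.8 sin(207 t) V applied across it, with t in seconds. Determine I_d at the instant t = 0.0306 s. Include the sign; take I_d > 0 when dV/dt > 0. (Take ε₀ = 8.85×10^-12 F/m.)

2.17×10^-8 A

C = ε₀A/d = (8.85×10^-12)(2.642×10^-3)/(4.63×10^-3) = 5.050×10^-12 F. dV/dt = V₀ω·cos(ωt); at ωt = 6.3342 rad this factor is 0.9987.
I_d = C dV/dt = (5.050×10^-12)(20.8)(207)(0.9987) = 2.17×10^-8 A.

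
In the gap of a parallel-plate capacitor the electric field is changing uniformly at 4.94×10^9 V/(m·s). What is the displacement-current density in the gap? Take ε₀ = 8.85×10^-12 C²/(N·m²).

0.0437 A/m²

J_d = ε₀ ∂E/∂t, so J_d = 0.0437 A/m².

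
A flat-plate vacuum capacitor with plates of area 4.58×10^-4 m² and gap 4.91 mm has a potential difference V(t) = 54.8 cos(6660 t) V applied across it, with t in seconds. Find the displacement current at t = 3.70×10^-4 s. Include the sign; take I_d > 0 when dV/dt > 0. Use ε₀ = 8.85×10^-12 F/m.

-1.89×10^-7 A

dV/dt = (54.8)(6660)·−sin(2.4642) = -2.287×10^5 V/s.
I_d = C dV/dt with C = ε₀A/d = (8.85×10^-12)(4.58×10^-4)/(4.91×10^-3) = 8.255×10^-13 F, so I_d = (8.255×10^-13)(-2.287×10^5) = -1.89×10^-7 A.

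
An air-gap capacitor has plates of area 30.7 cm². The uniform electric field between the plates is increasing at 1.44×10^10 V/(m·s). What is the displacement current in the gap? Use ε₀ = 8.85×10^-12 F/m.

The displacement current is ε₀ times dΦ_E/dt = ε₀ A dE/dt = (8.85×10^-12)(3.07×10^-3)(1.44×10^10) = 3.91×10^-4 A.

3.91×10^-4 A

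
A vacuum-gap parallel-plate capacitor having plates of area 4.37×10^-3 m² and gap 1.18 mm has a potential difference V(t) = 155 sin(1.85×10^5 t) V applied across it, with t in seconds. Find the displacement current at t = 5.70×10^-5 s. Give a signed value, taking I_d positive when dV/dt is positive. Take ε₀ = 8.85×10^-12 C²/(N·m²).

-4.09×10^-4 A

dV/dt = (155)(1.85×10^5)·cos(10.545) = -1.249×10^7 V/s.
I_d = C dV/dt with C = ε₀A/d = (8.85×10^-12)(4.37×10^-3)/(1.18×10^-3) = 3.278×10^-11 F, so I_d = (3.278×10^-11)(-1.249×10^7) = -4.09×10^-4 A.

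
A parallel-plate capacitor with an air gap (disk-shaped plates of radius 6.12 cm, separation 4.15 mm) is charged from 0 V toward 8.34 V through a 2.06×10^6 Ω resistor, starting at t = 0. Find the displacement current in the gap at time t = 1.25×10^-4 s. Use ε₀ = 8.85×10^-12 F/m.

3.61×10^-7 A

C = ε₀A/d = (8.85×10^-12)(0.01177)/(4.15×10^-3) = 2.510×10^-11 F, so τ = RC = 5.171×10^-5 s.
The conduction current is I(t) = (V₀/R) e^(−t/τ), and the displacement current between the plates equals it.
t/τ = 2.417; I_d = (8.34/2.06×10^6) · e^(−2.417) = (4.049×10^-6)(0.08919) = 3.61×10^-7 A.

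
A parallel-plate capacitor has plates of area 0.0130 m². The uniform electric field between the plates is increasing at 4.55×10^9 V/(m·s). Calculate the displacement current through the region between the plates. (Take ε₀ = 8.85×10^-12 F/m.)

With a uniform field, Φ_E = EA, so I_d = ε₀ A dE/dt = 5.23×10^-4 A.

5.23×10^-4 A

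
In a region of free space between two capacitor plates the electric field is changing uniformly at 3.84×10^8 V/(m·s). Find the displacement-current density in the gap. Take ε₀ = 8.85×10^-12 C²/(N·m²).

J_d = ε₀ dE/dt = (8.85×10^-12)(3.84×10^8) = 3.40×10^-3 A/m².

3.40×10^-3 A/m²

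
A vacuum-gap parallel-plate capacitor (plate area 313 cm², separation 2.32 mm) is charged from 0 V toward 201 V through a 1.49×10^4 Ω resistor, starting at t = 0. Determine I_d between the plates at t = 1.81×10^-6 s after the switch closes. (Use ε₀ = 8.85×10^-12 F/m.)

4.88×10^-3 A

C = ε₀A/d = (8.85×10^-12)(0.0313)/(2.32×10^-3) = 1.194×10^-10 F, so τ = RC = 1.779×10^-6 s.
The conduction current is I(t) = (V₀/R) e^(−t/τ), and the displacement current between the plates equals it.
t/τ = 1.017; I_d = (201/1.49×10^4) · e^(−1.017) = (0.01349)(0.3617) = 4.88×10^-3 A.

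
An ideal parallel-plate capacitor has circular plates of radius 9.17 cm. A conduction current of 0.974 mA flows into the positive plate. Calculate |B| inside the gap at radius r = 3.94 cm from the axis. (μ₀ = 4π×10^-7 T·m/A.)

No conduction current crosses the gap, so I_d there equals the 9.74×10^-4 A in the leads.
∮B·dl = μ₀ I_d,enc with I_d,enc = I_d r²/R² = 1.798×10^-4 A; so B = μ₀ I_d,enc/(2πr) = 9.13×10^-10 T.

9.13×10^-10 T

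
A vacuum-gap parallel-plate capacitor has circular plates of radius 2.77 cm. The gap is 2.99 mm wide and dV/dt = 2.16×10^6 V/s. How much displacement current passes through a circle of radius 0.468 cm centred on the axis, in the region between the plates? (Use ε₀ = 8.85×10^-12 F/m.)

4.40×10^-7 A

I_d = C dV/dt with C = ε₀πR²/d = 7.136×10^-12 F, so I_d = (7.136×10^-12)(2.16×10^6) = 1.541×10^-5 A.
Through an area πr² the displacement current is I_d·(πr²/πR²) = I_d (r/R)² = 4.40×10^-7 A.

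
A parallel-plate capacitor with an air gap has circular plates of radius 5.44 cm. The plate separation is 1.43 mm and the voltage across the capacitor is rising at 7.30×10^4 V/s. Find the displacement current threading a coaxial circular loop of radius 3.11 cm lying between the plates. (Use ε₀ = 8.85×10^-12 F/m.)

With E = V/d, dE/dt = 5.105×10^7 V/(m·s) and πR² = 9.297×10^-3 m², giving I_d = ε₀ πR² dE/dt = 4.200×10^-6 A.
The field is uniform, so I_d,enc = I_d (r/R)² = (4.200×10^-6)(3.11/5.44)² = 1.37×10^-6 A.

1.37×10^-6 A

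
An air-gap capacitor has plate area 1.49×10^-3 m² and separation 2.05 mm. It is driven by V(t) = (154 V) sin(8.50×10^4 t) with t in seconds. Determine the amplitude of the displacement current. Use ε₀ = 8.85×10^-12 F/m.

8.42×10^-5 A

(dE/dt)_max = V₀ω/d = 6.385×10^9 V/(m·s); ω = 8.50×10^4 rad/s.
I_d,max = ε₀ A (dE/dt)_max = (8.85×10^-12)(1.49×10^-3)(6.385×10^9) = 8.42×10^-5 A.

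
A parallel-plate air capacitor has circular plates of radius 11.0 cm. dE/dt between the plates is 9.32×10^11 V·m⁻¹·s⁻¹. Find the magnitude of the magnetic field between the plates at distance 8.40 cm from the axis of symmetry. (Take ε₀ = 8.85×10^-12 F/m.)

I_d = ε₀ dΦ_E/dt = ε₀ πR² (dE/dt) = (8.85×10^-12)(0.03801)(9.32×10^11) = 0.3135 A through the full plate area.
∮B·dl = μ₀ I_d,enc with I_d,enc = I_d r²/R² = 0.1828 A; so B = μ₀ I_d,enc/(2πr) = 4.35×10^-7 T.

4.35×10^-7 T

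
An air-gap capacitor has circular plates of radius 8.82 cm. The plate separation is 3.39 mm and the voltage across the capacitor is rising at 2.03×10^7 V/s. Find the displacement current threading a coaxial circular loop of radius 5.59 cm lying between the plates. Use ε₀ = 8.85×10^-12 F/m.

With E = V/d, dE/dt = 5.988×10^9 V/(m·s) and πR² = 0.02444 m², giving I_d = ε₀ πR² dE/dt = 1.295×10^-3 A.
Since J_d is uniform, the enclosed fraction is (r/R)² = 0.4017, giving I_d,enc = 5.20×10^-4 A.

5.20×10^-4 A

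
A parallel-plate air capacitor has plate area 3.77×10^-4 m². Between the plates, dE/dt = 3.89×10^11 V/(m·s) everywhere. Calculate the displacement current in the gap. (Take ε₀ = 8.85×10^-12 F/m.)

I_d = ε₀ A (dE/dt) = (8.85×10^-12)(3.77×10^-4 m²)(3.89×10^11) = 1.30×10^-3 A.

1.30×10^-3 A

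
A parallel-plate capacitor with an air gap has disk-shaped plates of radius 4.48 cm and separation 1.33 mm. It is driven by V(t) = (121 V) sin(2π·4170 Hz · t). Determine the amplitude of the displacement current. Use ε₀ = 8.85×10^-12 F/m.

1.33×10^-4 A

(dE/dt)_max = V₀ω/d = 2.384×10^9 V/(m·s); ω = 2πf = 2.620×10^4 rad/s.
I_d,max = ε₀ A (dE/dt)_max = (8.85×10^-12)(6.305×10^-3)(2.384×10^9) = 1.33×10^-4 A.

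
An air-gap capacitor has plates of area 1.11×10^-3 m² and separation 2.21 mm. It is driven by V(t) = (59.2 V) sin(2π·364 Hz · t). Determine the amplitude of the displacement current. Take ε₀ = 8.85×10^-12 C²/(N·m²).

C = ε₀A/d = (8.85×10^-12)(1.11×10^-3)/(2.21×10^-3) = 4.445×10^-12 F; ω = 2πf = 2287 rad/s.
I_d = C dV/dt, so |I_d|_max = C V₀ ω = (4.445×10^-12)(59.2)(2287) = 6.02×10^-7 A.

6.02×10^-7 A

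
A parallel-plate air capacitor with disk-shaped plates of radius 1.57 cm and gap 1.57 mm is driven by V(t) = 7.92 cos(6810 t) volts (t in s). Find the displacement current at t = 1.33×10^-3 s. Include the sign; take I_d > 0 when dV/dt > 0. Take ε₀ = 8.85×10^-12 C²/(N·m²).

-8.46×10^-8 A

dE/dt = (V₀ω/d)·−sin(ωt) with ωt = 9.0573 rad: (7.92)(6810)(-0.3593)/(1.57×10^-3) = -1.234×10^7 V/(m·s).
I_d = ε₀ A dE/dt = (8.85×10^-12)(7.744×10^-4)(-1.234×10^7) = -8.46×10^-8 A.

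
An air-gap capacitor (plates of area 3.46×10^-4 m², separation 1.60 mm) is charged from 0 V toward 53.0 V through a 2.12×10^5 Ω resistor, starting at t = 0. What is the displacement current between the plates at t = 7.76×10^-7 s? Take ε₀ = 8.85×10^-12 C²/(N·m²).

3.69×10^-5 A

C = ε₀A/d = (8.85×10^-12)(3.46×10^-4)/(1.60×10^-3) = 1.914×10^-12 F, so τ = RC = 4.058×10^-7 s.
The conduction current is I(t) = (V₀/R) e^(−t/τ), and the displacement current between the plates equals it.
t/τ = 1.912; I_d = (53.0/2.12×10^5) · e^(−1.912) = (2.500×10^-4)(0.1478) = 3.69×10^-5 A.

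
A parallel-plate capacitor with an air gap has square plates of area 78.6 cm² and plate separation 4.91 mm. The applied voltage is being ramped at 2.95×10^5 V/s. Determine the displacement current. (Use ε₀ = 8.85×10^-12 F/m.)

4.18×10^-6 A

E = V/d so dE/dt = (dV/dt)/d = 6.008×10^7 V/(m·s), and I_d = ε₀ A dE/dt = (8.85×10^-12)(7.86×10^-3)(6.008×10^7) = 4.18×10^-6 A.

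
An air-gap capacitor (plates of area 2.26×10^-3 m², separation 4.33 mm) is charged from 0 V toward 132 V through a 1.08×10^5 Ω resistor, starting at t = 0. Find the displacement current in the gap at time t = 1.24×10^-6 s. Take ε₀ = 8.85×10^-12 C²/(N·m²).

1.02×10^-4 A

C = ε₀A/d = (8.85×10^-12)(2.26×10^-3)/(4.33×10^-3) = 4.619×10^-12 F, so τ = RC = 4.989×10^-7 s.
The conduction current is I(t) = (V₀/R) e^(−t/τ), and the displacement current between the plates equals it.
t/τ = 2.485; I_d = (132/1.08×10^5) · e^(−2.485) = (1.222×10^-3)(0.08333) = 1.02×10^-4 A.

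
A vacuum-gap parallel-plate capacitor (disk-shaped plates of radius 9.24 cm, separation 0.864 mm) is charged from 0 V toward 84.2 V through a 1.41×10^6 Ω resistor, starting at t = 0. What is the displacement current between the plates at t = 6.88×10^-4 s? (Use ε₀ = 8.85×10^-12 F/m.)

With C = ε₀A/d = (8.85×10^-12)(0.02682)/(8.64×10^-4) = 2.747×10^-10 F, the time constant is τ = RC = 3.873×10^-4 s, so t/τ = 1.776 and e^(−t/τ) = 0.1693.
I_d = I_cond = (V₀/R) e^(−t/τ) = (5.972×10^-5)(0.1693) = 1.01×10^-5 A.

1.01×10^-5 A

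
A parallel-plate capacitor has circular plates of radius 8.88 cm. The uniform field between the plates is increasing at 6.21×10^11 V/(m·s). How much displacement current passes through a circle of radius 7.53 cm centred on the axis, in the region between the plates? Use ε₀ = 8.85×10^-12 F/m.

Through the whole plate area (πR² = 0.02477 m²), I_d = ε₀ πR² dE/dt = 0.1361 A.
The field is uniform, so I_d,enc = I_d (r/R)² = (0.1361)(7.53/8.88)² = 0.0979 A.

0.0979 A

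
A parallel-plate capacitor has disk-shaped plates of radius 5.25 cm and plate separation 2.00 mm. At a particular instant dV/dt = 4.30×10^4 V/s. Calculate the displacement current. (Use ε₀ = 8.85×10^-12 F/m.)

1.65×10^-6 A

E = V/d so dE/dt = (dV/dt)/d = 2.150×10^7 V/(m·s), and I_d = ε₀ A dE/dt = (8.85×10^-12)(8.659×10^-3)(2.150×10^7) = 1.65×10^-6 A.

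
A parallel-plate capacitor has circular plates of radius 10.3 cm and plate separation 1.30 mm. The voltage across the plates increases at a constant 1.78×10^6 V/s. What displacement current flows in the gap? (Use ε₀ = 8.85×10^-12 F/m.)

4.04×10^-4 A

The field between the plates is E = V/d, so dE/dt = (1.78×10^6)/(1.30×10^-3 m) = 1.369×10^9 V/(m·s).
I_d = ε₀ A (dE/dt) = (8.85×10^-12)(0.03333)(1.369×10^9) = 4.04×10^-4 A.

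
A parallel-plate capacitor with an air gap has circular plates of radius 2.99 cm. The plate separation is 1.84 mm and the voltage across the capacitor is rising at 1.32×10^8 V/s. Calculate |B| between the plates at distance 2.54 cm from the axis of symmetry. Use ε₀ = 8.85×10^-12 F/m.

With E = V/d, dE/dt = 7.174×10^10 V/(m·s) and πR² = 2.809×10^-3 m², giving I_d = ε₀ πR² dE/dt = 1.783×10^-3 A.
An Ampèrian loop of radius r encloses a fraction (r/R)² of I_d. Then B·2πr = μ₀ I_d (r/R)², giving B = μ₀ I_d r/(2πR²) = 1.01×10^-8 T.

1.01×10^-8 T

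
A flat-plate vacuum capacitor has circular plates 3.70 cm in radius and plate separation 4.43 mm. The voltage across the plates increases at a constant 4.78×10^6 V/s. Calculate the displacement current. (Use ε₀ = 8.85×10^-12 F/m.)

The field between the plates is E = V/d, so dE/dt = (4.78×10^6)/(4.43×10^-3 m) = 1.079×10^9 V/(m·s).
I_d = ε₀ A (dE/dt) = (8.85×10^-12)(4.301×10^-3)(1.079×10^9) = 4.11×10^-5 A.

4.11×10^-5 A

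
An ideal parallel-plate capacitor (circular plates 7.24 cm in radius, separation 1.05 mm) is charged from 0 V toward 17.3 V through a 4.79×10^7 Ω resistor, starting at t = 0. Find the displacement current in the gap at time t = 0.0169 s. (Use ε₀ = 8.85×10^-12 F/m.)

2.84×10^-8 A

C = ε₀A/d = (8.85×10^-12)(0.01647)/(1.05×10^-3) = 1.388×10^-10 F, so τ = RC = 6.649×10^-3 s.
The conduction current is I(t) = (V₀/R) e^(−t/τ), and the displacement current between the plates equals it.
t/τ = 2.542; I_d = (17.3/4.79×10^7) · e^(−2.542) = (3.612×10^-7)(0.07871) = 2.84×10^-8 A.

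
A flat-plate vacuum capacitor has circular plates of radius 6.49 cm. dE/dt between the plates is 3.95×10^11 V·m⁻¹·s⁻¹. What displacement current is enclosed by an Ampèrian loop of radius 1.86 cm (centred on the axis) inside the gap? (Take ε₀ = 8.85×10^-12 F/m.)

3.80×10^-3 A

Total displacement current: I_d = ε₀(πR²)(dE/dt) = (8.85×10^-12)(0.01323)(3.95×10^11) = 0.04625 A.
Through an area πr² the displacement current is I_d·(πr²/πR²) = I_d (r/R)² = 3.80×10^-3 A.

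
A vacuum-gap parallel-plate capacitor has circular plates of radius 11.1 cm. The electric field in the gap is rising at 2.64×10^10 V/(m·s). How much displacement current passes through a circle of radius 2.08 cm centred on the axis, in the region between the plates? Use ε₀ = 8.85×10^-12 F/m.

I_d = ε₀ dΦ_E/dt = ε₀ πR² (dE/dt) = (8.85×10^-12)(0.03871)(2.64×10^10) = 9.044×10^-3 A through the full plate area.
The field is uniform, so I_d,enc = I_d (r/R)² = (9.044×10^-3)(2.08/11.1)² = 3.18×10^-4 A.

3.18×10^-4 A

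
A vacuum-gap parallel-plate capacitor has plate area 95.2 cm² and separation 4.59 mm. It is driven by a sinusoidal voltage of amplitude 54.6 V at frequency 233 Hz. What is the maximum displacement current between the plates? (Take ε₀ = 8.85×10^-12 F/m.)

C = ε₀A/d = (8.85×10^-12)(9.52×10^-3)/(4.59×10^-3) = 1.836×10^-11 F; ω = 2πf = 1464 rad/s.
I_d = C dV/dt, so |I_d|_max = C V₀ ω = (1.836×10^-11)(54.6)(1464) = 1.47×10^-6 A.

1.47×10^-6 A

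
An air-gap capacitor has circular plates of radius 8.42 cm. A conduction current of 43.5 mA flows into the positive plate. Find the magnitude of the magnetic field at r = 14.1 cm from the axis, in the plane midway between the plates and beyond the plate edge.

6.17×10^-8 T

Between the plates the displacement current equals the wire current: I_d = 43.5 mA = 0.0435 A.
With r > R the enclosed displacement current is the full I_d; B = μ₀ I_d / (2πr) = 6.17×10^-8 T.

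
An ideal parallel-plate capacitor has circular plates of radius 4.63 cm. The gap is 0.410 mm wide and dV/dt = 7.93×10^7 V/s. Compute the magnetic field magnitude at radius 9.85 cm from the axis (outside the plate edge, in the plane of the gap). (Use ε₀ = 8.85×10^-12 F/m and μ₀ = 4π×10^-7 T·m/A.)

I_d = C dV/dt with C = ε₀πR²/d = 1.454×10^-10 F, so I_d = (1.454×10^-10)(7.93×10^7) = 0.01153 A.
Outside the plates the loop encloses all of I_d, so B·2πr = μ₀ I_d and B = 2.34×10^-8 T.

2.34×10^-8 T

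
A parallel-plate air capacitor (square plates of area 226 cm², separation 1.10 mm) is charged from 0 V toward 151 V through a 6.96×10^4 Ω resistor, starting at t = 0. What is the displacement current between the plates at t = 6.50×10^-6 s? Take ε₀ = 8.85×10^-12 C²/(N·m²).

C = ε₀A/d = (8.85×10^-12)(0.0226)/(1.10×10^-3) = 1.818×10^-10 F and τ = RC = 1.265×10^-5 s. I_d in the gap equals the RC charging current.
I_d(t) = (V₀/R) e^(−t/τ) = 2.170×10^-3 · e^(−0.5138) = 1.30×10^-3 A.

1.30×10^-3 A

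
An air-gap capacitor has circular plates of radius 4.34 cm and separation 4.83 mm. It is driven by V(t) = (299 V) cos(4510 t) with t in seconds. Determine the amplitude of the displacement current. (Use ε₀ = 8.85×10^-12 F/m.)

1.46×10^-5 A

The displacement current equals the conduction current C dV/dt, which peaks at C V₀ ω.
With C = ε₀A/d = (8.85×10^-12)(5.917×10^-3)/(4.83×10^-3) = 1.084×10^-11 F and ω = 4510 rad/s, I_d,max = (1.084×10^-11)(299)(4510) = 1.46×10^-5 A.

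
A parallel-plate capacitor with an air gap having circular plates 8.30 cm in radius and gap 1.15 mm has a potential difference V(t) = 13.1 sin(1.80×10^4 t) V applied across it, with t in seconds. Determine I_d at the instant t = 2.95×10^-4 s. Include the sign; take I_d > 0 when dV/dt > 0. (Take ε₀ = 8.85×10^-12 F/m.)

dV/dt = (13.1)(1.80×10^4)·cos(5.31) = 1.327×10^5 V/s.
I_d = C dV/dt with C = ε₀A/d = (8.85×10^-12)(0.02164)/(1.15×10^-3) = 1.665×10^-10 F, so I_d = (1.665×10^-10)(1.327×10^5) = 2.21×10^-5 A.

2.21×10^-5 A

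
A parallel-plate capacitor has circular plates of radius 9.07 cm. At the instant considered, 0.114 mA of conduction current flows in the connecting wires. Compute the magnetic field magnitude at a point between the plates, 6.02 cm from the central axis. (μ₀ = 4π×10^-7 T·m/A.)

1.67×10^-10 T

No conduction current crosses the gap, so I_d there equals the 1.14×10^-4 A in the leads.
∮B·dl = μ₀ I_d,enc with I_d,enc = I_d r²/R² = 5.022×10^-5 A; so B = μ₀ I_d,enc/(2πr) = 1.67×10^-10 T.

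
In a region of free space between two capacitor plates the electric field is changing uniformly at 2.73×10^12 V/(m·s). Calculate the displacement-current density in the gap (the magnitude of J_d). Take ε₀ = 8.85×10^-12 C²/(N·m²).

24.2 A/m²

The displacement-current density is ε₀ ∂E/∂t = (8.85×10^-12)(2.73×10^12) = 24.2 A/m².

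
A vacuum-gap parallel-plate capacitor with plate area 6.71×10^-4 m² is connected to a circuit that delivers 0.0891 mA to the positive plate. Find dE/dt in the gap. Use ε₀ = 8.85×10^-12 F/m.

The displacement current between the plates equals the conduction current, I_d = 0.0891 mA.
Inverting I_d = ε₀ A dE/dt gives dE/dt = 8.91×10^-5 / (8.85×10^-12 · 6.71×10^-4) = 1.50×10^10 V/(m·s).

1.50×10^10 V/(m·s)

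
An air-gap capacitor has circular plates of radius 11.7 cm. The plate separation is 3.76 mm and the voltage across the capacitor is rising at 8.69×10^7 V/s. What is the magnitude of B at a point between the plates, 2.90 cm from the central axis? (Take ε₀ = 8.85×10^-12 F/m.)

3.73×10^-9 T

dE/dt = (dV/dt)/d = 2.311×10^10 V/(m·s); I_d = ε₀(πR²)(dE/dt) = (8.85×10^-12)(0.04301)(2.311×10^10) = 8.797×10^-3 A.
∮B·dl = μ₀ I_d,enc with I_d,enc = I_d r²/R² = 5.405×10^-4 A; so B = μ₀ I_d,enc/(2πr) = 3.73×10^-9 T.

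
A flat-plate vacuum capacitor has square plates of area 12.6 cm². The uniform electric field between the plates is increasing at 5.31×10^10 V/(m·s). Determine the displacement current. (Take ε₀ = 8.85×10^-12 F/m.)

The displacement current is ε₀ times dΦ_E/dt = ε₀ A dE/dt = (8.85×10^-12)(1.26×10^-3)(5.31×10^10) = 5.92×10^-4 A.

5.92×10^-4 A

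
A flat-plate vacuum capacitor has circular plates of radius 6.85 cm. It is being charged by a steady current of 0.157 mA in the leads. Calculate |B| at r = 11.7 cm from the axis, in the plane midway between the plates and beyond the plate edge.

Between the plates the displacement current equals the wire current: I_d = 0.157 mA = 1.57×10^-4 A.
For r ≥ R the full I_d is enclosed: B = μ₀ I_d/(2πr) = (4π×10^-7)(1.57×10^-4)/(2π·0.117) = 2.68×10^-10 T.

2.68×10^-10 T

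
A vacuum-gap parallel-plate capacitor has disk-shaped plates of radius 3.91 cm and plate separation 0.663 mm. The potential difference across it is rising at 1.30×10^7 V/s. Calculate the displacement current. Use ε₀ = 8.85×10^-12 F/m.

The displacement current equals the charging current C dV/dt. With C = ε₀A/d = (8.85×10^-12)(4.803×10^-3)/(6.63×10^-4) = 6.411×10^-11 F, I_d = (6.411×10^-11)(1.30×10^7) = 8.33×10^-4 A.

8.33×10^-4 A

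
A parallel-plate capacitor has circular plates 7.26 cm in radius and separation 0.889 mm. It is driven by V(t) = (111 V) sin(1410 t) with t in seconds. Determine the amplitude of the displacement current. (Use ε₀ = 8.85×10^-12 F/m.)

2.58×10^-5 A

C = ε₀A/d = (8.85×10^-12)(0.01656)/(8.89×10^-4) = 1.649×10^-10 F; ω = 1410 rad/s.
I_d = C dV/dt, so |I_d|_max = C V₀ ω = (1.649×10^-10)(111)(1410) = 2.58×10^-5 A.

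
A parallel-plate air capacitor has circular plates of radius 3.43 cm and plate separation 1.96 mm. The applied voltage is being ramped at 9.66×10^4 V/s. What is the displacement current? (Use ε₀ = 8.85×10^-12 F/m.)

1.61×10^-6 A

The displacement current equals the charging current C dV/dt. With C = ε₀A/d = (8.85×10^-12)(3.696×10^-3)/(1.96×10^-3) = 1.669×10^-11 F, I_d = (1.669×10^-11)(9.66×10^4) = 1.61×10^-6 A.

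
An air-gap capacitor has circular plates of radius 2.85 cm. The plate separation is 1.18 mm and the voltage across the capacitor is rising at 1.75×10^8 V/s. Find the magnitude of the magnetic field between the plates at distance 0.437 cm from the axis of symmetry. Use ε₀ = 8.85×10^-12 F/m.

I_d = C dV/dt with C = ε₀πR²/d = 1.914×10^-11 F, so I_d = (1.914×10^-11)(1.75×10^8) = 3.350×10^-3 A.
An Ampèrian loop of radius r encloses a fraction (r/R)² of I_d. Then B·2πr = μ₀ I_d (r/R)², giving B = μ₀ I_d r/(2πR²) = 3.60×10^-9 T.

3.60×10^-9 T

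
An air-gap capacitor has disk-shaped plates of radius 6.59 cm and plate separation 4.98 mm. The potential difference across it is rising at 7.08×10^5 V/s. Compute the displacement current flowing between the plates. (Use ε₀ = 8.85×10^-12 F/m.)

1.72×10^-5 A

E = V/d so dE/dt = (dV/dt)/d = 1.422×10^8 V/(m·s), and I_d = ε₀ A dE/dt = (8.85×10^-12)(0.01364)(1.422×10^8) = 1.72×10^-5 A.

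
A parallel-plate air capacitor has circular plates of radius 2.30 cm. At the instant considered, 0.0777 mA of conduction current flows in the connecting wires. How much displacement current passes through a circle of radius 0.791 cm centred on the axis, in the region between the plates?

9.19×10^-6 A

Between the plates the displacement current equals the wire current: I_d = 0.0777 mA = 7.77×10^-5 A.
The field is uniform, so I_d,enc = I_d (r/R)² = (7.77×10^-5)(0.791/2.30)² = 9.19×10^-6 A.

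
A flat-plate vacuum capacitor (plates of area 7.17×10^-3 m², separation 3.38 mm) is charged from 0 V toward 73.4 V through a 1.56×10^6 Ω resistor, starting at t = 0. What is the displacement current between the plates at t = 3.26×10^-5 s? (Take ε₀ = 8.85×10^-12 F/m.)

C = ε₀A/d = (8.85×10^-12)(7.17×10^-3)/(3.38×10^-3) = 1.877×10^-11 F, so τ = RC = 2.928×10^-5 s.
The conduction current is I(t) = (V₀/R) e^(−t/τ), and the displacement current between the plates equals it.
t/τ = 1.113; I_d = (73.4/1.56×10^6) · e^(−1.113) = (4.705×10^-5)(0.3286) = 1.55×10^-5 A.

1.55×10^-5 A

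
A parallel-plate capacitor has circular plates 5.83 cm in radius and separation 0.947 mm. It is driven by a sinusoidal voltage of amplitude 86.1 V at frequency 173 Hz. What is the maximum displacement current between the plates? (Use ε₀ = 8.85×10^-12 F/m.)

(dE/dt)_max = V₀ω/d = 9.883×10^7 V/(m·s); ω = 2πf = 1087 rad/s.
I_d,max = ε₀ A (dE/dt)_max = (8.85×10^-12)(0.01068)(9.883×10^7) = 9.34×10^-6 A.

9.34×10^-6 A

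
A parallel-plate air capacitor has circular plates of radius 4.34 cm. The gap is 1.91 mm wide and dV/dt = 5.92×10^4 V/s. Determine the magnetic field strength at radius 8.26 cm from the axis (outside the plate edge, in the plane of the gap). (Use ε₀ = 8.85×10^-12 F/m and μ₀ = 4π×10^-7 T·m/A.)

3.93×10^-12 T

dE/dt = (dV/dt)/d = 3.099×10^7 V/(m·s); I_d = ε₀(πR²)(dE/dt) = (8.85×10^-12)(5.917×10^-3)(3.099×10^7) = 1.623×10^-6 A.
With r > R the enclosed displacement current is the full I_d; B = μ₀ I_d / (2πr) = 3.93×10^-12 T.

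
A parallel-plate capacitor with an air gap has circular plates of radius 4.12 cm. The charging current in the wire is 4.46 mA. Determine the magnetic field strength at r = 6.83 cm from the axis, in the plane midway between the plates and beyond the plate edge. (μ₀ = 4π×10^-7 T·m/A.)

1.31×10^-8 T

By continuity the displacement current in the gap matches the conduction current: I_d = 4.46×10^-3 A.
Outside the plates the loop encloses all of I_d, so B·2πr = μ₀ I_d and B = 1.31×10^-8 T.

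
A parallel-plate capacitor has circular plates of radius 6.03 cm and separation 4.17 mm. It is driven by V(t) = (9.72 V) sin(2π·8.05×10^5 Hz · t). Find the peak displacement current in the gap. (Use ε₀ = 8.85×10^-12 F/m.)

C = ε₀A/d = (8.85×10^-12)(0.01142)/(4.17×10^-3) = 2.424×10^-11 F; ω = 2πf = 5.058×10^6 rad/s.
I_d = C dV/dt, so |I_d|_max = C V₀ ω = (2.424×10^-11)(9.72)(5.058×10^6) = 1.19×10^-3 A.

1.19×10^-3 A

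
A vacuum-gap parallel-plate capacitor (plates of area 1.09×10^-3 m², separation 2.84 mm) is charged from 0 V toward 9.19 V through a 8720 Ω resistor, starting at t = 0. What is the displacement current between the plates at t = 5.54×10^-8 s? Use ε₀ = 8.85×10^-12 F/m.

With C = ε₀A/d = (8.85×10^-12)(1.09×10^-3)/(2.84×10^-3) = 3.397×10^-12 F, the time constant is τ = RC = 2.962×10^-8 s, so t/τ = 1.870 and e^(−t/τ) = 0.1541.
I_d = I_cond = (V₀/R) e^(−t/τ) = (1.054×10^-3)(0.1541) = 1.62×10^-4 A.

1.62×10^-4 A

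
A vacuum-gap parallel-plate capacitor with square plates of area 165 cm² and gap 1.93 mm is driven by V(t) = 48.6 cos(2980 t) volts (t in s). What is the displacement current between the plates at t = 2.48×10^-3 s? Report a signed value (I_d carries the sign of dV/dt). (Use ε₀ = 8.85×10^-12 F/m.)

C = ε₀A/d = (8.85×10^-12)(0.0165)/(1.93×10^-3) = 7.566×10^-11 F. dV/dt = V₀ω·−sin(ωt); at ωt = 7.3904 rad this factor is -0.8945.
I_d = C dV/dt = (7.566×10^-11)(48.6)(2980)(-0.8945) = -9.80×10^-6 A.

-9.80×10^-6 A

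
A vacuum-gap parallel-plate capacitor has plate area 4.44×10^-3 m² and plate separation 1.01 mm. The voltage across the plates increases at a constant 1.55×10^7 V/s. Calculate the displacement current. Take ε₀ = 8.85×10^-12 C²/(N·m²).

6.03×10^-4 A

The displacement current equals the charging current C dV/dt. With C = ε₀A/d = (8.85×10^-12)(4.44×10^-3)/(1.01×10^-3) = 3.890×10^-11 F, I_d = (3.890×10^-11)(1.55×10^7) = 6.03×10^-4 A.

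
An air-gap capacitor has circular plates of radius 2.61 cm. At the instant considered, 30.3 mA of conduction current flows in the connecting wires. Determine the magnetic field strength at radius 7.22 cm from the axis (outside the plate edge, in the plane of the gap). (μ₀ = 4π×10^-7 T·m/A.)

No conduction current crosses the gap, so I_d there equals the 0.0303 A in the leads.
Outside the plates the loop encloses all of I_d, so B·2πr = μ₀ I_d and B = 8.39×10^-8 T.

8.39×10^-8 T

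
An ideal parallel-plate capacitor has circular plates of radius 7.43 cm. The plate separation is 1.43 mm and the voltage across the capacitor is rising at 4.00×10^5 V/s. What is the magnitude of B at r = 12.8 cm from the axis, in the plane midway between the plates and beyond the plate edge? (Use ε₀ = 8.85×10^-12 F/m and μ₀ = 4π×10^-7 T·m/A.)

6.71×10^-11 T

I_d = C dV/dt with C = ε₀πR²/d = 1.073×10^-10 F, so I_d = (1.073×10^-10)(4.00×10^5) = 4.292×10^-5 A.
With r > R the enclosed displacement current is the full I_d; B = μ₀ I_d / (2πr) = 6.71×10^-11 T.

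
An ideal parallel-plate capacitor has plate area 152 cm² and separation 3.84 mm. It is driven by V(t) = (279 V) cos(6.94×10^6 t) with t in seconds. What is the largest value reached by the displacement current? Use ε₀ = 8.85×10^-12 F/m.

0.0678 A

(dE/dt)_max = V₀ω/d = 5.042×10^11 V/(m·s); ω = 6.94×10^6 rad/s.
I_d,max = ε₀ A (dE/dt)_max = (8.85×10^-12)(0.0152)(5.042×10^11) = 0.0678 A.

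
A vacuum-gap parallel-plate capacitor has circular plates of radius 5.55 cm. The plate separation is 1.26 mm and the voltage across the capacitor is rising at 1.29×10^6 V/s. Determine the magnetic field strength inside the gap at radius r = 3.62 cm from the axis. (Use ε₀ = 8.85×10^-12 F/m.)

2.06×10^-10 T

With E = V/d, dE/dt = 1.024×10^9 V/(m·s) and πR² = 9.677×10^-3 m², giving I_d = ε₀ πR² dE/dt = 8.770×10^-5 A.
An Ampèrian loop of radius r encloses a fraction (r/R)² of I_d. Then B·2πr = μ₀ I_d (r/R)², giving B = μ₀ I_d r/(2πR²) = 2.06×10^-10 T.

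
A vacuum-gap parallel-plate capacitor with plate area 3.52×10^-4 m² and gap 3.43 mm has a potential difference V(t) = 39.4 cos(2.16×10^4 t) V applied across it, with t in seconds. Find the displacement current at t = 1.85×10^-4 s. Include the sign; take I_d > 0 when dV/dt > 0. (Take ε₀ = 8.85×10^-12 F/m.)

dE/dt = (V₀ω/d)·−sin(ωt) with ωt = 3.996 rad: (39.4)(2.16×10^4)(0.7542)/(3.43×10^-3) = 1.871×10^8 V/(m·s).
I_d = ε₀ A dE/dt = (8.85×10^-12)(3.52×10^-4)(1.871×10^8) = 5.83×10^-7 A.

5.83×10^-7 A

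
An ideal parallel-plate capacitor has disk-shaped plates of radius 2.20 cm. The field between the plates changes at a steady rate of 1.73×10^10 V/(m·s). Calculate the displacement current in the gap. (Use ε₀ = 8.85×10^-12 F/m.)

2.33×10^-4 A

I_d = ε₀ A (dE/dt) = (8.85×10^-12)(1.521×10^-3 m²)(1.73×10^10) = 2.33×10^-4 A.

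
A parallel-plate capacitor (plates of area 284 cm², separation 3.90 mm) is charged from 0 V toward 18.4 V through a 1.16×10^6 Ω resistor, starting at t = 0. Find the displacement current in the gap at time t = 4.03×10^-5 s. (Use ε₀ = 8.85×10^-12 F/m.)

9.25×10^-6 A

With C = ε₀A/d = (8.85×10^-12)(0.0284)/(3.90×10^-3) = 6.445×10^-11 F, the time constant is τ = RC = 7.476×10^-5 s, so t/τ = 0.5391 and e^(−t/τ) = 0.5833.
I_d = I_cond = (V₀/R) e^(−t/τ) = (1.586×10^-5)(0.5833) = 9.25×10^-6 A.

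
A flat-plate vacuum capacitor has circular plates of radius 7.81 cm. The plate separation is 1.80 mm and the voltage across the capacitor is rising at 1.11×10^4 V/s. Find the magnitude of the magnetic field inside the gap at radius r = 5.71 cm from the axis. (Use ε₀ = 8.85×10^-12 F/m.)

With E = V/d, dE/dt = 6.167×10^6 V/(m·s) and πR² = 0.01916 m², giving I_d = ε₀ πR² dE/dt = 1.046×10^-6 A.
∮B·dl = μ₀ I_d,enc with I_d,enc = I_d r²/R² = 5.591×10^-7 A; so B = μ₀ I_d,enc/(2πr) = 1.96×10^-12 T.

1.96×10^-12 T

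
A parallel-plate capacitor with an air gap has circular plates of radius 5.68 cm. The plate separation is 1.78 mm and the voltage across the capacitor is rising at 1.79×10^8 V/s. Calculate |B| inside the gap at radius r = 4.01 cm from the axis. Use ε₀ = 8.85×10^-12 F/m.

With E = V/d, dE/dt = 1.006×10^11 V/(m·s) and πR² = 0.01014 m², giving I_d = ε₀ πR² dE/dt = 9.028×10^-3 A.
An Ampèrian loop of radius r encloses a fraction (r/R)² of I_d. Then B·2πr = μ₀ I_d (r/R)², giving B = μ₀ I_d r/(2πR²) = 2.24×10^-8 T.

2.24×10^-8 T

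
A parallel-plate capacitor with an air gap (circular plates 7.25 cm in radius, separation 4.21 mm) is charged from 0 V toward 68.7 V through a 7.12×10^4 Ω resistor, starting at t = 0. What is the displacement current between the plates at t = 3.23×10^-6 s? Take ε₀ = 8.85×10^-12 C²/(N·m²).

2.61×10^-4 A

With C = ε₀A/d = (8.85×10^-12)(0.01651)/(4.21×10^-3) = 3.471×10^-11 F, the time constant is τ = RC = 2.471×10^-6 s, so t/τ = 1.307 and e^(−t/τ) = 0.2706.
I_d = I_cond = (V₀/R) e^(−t/τ) = (9.649×10^-4)(0.2706) = 2.61×10^-4 A.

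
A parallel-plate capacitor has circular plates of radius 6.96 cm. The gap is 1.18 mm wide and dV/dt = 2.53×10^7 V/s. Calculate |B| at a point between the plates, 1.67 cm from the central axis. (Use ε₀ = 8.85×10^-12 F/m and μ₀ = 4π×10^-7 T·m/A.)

With E = V/d, dE/dt = 2.144×10^10 V/(m·s) and πR² = 0.01522 m², giving I_d = ε₀ πR² dE/dt = 2.888×10^-3 A.
An Ampèrian loop of radius r encloses a fraction (r/R)² of I_d. Then B·2πr = μ₀ I_d (r/R)², giving B = μ₀ I_d r/(2πR²) = 1.99×10^-9 T.

1.99×10^-9 T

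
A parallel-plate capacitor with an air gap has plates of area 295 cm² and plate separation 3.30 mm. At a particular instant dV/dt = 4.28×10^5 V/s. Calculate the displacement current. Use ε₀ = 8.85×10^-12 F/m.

The field between the plates is E = V/d, so dE/dt = (4.28×10^5)/(3.30×10^-3 m) = 1.297×10^8 V/(m·s).
I_d = ε₀ A (dE/dt) = (8.85×10^-12)(0.0295)(1.297×10^8) = 3.39×10^-5 A.

3.39×10^-5 A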